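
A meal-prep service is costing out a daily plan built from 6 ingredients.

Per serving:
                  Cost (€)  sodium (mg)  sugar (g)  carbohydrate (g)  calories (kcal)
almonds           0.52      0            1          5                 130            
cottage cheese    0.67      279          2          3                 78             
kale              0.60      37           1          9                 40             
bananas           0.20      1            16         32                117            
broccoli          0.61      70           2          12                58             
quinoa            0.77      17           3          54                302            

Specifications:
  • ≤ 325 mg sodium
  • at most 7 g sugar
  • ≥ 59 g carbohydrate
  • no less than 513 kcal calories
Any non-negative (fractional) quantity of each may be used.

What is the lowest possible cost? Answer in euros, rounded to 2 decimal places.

€1.30

Let x1 = servings of almonds, x2 = servings of cottage cheese, x3 = servings of kale, x4 = servings of bananas, x5 = servings of broccoli, x6 = servings of quinoa.
Minimize 0.52x1 + 0.67x2 + 0.6x3 + 0.2x4 + 0.61x5 + 0.77x6 subject to:
  279x2 + 37x3 + 1x4 + 70x5 + 17x6 ≤ 325   (sodium)
  1x1 + 2x2 + 1x3 + 16x4 + 2x5 + 3x6 ≤ 7   (sugar)
  5x1 + 3x2 + 9x3 + 32x4 + 12x5 + 54x6 ≥ 59   (carbohydrate)
  130x1 + 78x2 + 40x3 + 117x4 + 58x5 + 302x6 ≥ 513   (calories)
  x1, x2, x3, x4, x5, x6 ≥ 0.
The cheapest feasible vertex uses only bananas, quinoa; almonds, cottage cheese, kale, broccoli are not used. Binding constraints: sugar and calories.
That vertex is x4 = 0.1283, x6 = 1.649.
Cost = 0.2·0.1283 + 0.77·1.649 = 1.2954.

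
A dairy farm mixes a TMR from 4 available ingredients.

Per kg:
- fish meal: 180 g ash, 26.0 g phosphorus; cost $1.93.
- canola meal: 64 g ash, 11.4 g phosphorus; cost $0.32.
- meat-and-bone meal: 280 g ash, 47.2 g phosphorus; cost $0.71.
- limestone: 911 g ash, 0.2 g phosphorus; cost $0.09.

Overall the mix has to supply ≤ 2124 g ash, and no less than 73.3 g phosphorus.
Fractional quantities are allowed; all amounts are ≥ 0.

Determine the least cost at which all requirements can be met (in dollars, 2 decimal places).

$1.10

Treat it as an LP. Let x1 = kg of fish meal, x2 = kg of canola meal, x3 = kg of meat-and-bone meal, x4 = kg of limestone.
Minimize 1.93x1 + 0.32x2 + 0.71x3 + 0.09x4 subject to:
  180x1 + 64x2 + 280x3 + 911x4 ≤ 2124   (ash)
  26x1 + 11.4x2 + 47.2x3 + 0.2x4 ≥ 73.3   (phosphorus)
  x1, x2, x3, x4 ≥ 0.
The optimal basis is {meat-and-bone meal}; fish meal, canola meal, limestone drop out. The phosphorus requirement is met with equality.
Optimal quantities: meat-and-bone meal = 1.553 kg.
Objective = 0.71·1.553 = 1.1026.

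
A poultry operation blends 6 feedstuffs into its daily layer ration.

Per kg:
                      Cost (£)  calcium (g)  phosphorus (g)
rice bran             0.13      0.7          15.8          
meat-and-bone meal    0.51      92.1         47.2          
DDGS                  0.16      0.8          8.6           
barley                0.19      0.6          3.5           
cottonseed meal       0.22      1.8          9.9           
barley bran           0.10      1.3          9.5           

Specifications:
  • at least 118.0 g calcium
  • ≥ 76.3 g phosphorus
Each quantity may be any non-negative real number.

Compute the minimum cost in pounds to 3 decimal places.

Treat it as an LP. Let x1 = kg of rice bran, x2 = kg of meat-and-bone meal, x3 = kg of DDGS, x4 = kg of barley, x5 = kg of cottonseed meal, x6 = kg of barley bran.
Minimize 0.13x1 + 0.51x2 + 0.16x3 + 0.19x4 + 0.22x5 + 0.1x6 s.t.:
  0.7x1 + 92.1x2 + 0.8x3 + 0.6x4 + 1.8x5 + 1.3x6 ≥ 118   (calcium)
  15.8x1 + 47.2x2 + 8.6x3 + 3.5x4 + 9.9x5 + 9.5x6 ≥ 76.3   (phosphorus)
  x1, x2, x3, x4, x5, x6 ≥ 0.
The minimum-cost mix takes nothing from DDGS, barley, cottonseed meal, barley bran — only rice bran, meat-and-bone meal. There the calcium and phosphorus constraints are tight.
So rice bran = 1.025 kg, meat-and-bone meal = 1.2734 kg.
Cost = 0.13·1.025 + 0.51·1.2734 = 0.78268.

£0.783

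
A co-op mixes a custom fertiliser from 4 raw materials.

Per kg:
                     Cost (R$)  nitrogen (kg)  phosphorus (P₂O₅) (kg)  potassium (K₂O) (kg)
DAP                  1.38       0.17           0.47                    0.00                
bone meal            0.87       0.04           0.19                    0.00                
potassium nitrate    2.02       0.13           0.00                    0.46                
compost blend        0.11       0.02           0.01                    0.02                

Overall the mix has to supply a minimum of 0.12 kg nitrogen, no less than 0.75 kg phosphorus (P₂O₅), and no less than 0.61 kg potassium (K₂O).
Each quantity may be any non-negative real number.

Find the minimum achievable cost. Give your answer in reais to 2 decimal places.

R$4.66

Let x1 = kg of DAP, x2 = kg of bone meal, x3 = kg of potassium nitrate, x4 = kg of compost blend.
Minimize 1.38x1 + 0.87x2 + 2.02x3 + 0.11x4 with:
  0.17x1 + 0.04x2 + 0.13x3 + 0.02x4 ≥ 0.12   (nitrogen)
  0.47x1 + 0.19x2 + 0.01x4 ≥ 0.75   (phosphorus (P₂O₅))
  0.46x3 + 0.02x4 ≥ 0.61   (potassium (K₂O))
  x1, x2, x3, x4 ≥ 0.
The cheapest feasible vertex uses only DAP, compost blend; bone meal, potassium nitrate are not used. The phosphorus (P₂O₅) and potassium (K₂O) requirements are met with equality.
Optimal quantities: DAP = 0.9468 kg, compost blend = 30.5 kg.
Cost = 1.38·0.9468 + 0.11·30.5 = 4.6616.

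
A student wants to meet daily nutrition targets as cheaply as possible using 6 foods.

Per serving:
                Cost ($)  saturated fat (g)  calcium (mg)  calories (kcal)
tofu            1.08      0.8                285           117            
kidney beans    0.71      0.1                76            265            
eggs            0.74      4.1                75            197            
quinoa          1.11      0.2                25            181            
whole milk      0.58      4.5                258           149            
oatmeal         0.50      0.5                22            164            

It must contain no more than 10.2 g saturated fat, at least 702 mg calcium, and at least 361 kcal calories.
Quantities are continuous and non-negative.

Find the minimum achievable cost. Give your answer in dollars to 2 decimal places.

$1.79

This is a linear program. Let x1 = servings of tofu, x2 = servings of kidney beans, x3 = servings of eggs, x4 = servings of quinoa, x5 = servings of whole milk, x6 = servings of oatmeal.
Minimise 1.08x1 + 0.71x2 + 0.74x3 + 1.11x4 + 0.58x5 + 0.5x6 with:
  0.8x1 + 0.1x2 + 4.1x3 + 0.2x4 + 4.5x5 + 0.5x6 ≤ 10.2   (saturated fat)
  285x1 + 76x2 + 75x3 + 25x4 + 258x5 + 22x6 ≥ 702   (calcium)
  117x1 + 265x2 + 197x3 + 181x4 + 149x5 + 164x6 ≥ 361   (calories)
  x1, x2, x3, x4, x5, x6 ≥ 0.
The minimum-cost mix takes nothing from kidney beans, eggs, quinoa, oatmeal — only tofu, whole milk. There the saturated fat and calcium constraints are tight.
Solving gives x1 = 0.4901, x5 = 2.18.
Total cost: 1.08·0.4901 + 0.58·2.18 = 1.7937.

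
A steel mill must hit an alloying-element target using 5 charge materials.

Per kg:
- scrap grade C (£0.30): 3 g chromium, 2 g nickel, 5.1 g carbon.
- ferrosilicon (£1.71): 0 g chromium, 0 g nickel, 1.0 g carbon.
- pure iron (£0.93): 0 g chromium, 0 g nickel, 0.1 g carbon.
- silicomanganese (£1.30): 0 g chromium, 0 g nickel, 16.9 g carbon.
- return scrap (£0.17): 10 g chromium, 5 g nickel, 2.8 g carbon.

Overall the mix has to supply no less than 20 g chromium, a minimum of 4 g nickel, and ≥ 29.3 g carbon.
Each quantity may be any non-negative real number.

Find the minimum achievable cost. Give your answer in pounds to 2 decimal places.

£1.73

This is a linear program. Let x1 = kg of scrap grade C, x2 = kg of ferrosilicon, x3 = kg of pure iron, x4 = kg of silicomanganese, x5 = kg of return scrap.
min 0.3x1 + 1.71x2 + 0.93x3 + 1.3x4 + 0.17x5 s.t.:
  3x1 + 10x5 ≥ 20   (chromium)
  2x1 + 5x5 ≥ 4   (nickel)
  5.1x1 + 1x2 + 0.1x3 + 16.9x4 + 2.8x5 ≥ 29.3   (carbon)
  x1, x2, x3, x4, x5 ≥ 0.
The minimum-cost mix takes nothing from ferrosilicon, pure iron, silicomanganese — only scrap grade C, return scrap. The chromium and carbon requirements are met with equality.
Optimal quantities: scrap grade C = 5.563 kg, return scrap = 0.331 kg.
Objective = 0.3·5.563 + 0.17·0.331 = 1.7252.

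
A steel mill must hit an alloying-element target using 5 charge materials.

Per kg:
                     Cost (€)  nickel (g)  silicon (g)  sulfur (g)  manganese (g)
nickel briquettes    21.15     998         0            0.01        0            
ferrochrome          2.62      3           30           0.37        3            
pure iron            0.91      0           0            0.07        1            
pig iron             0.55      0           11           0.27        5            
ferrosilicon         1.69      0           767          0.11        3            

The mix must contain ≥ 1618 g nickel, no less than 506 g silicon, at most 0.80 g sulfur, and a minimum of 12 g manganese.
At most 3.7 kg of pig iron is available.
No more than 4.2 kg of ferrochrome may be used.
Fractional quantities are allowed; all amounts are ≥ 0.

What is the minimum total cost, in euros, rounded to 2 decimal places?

€36.47

Treat it as an LP. Let x1 = kg of nickel briquettes, x2 = kg of ferrochrome, x3 = kg of pure iron, x4 = kg of pig iron, x5 = kg of ferrosilicon.
Minimize 21.15x1 + 2.62x2 + 0.91x3 + 0.55x4 + 1.69x5 subject to:
  998x1 + 3x2 ≥ 1618   (nickel)
  30x2 + 11x4 + 767x5 ≥ 506   (silicon)
  0.01x1 + 0.37x2 + 0.07x3 + 0.27x4 + 0.11x5 ≤ 0.8   (sulfur)
  3x2 + 1x3 + 5x4 + 3x5 ≥ 12   (manganese)
  x4 ≤ 3.7
  x2 ≤ 4.2
  x1, x2, x3, x4, x5 ≥ 0.
The minimum-cost mix takes nothing from ferrochrome, pure iron — only nickel briquettes, pig iron, ferrosilicon. Binding constraints: nickel, silicon, manganese.
Solving gives x1 = 1.6212, x4 = 2.0216, x5 = 0.63072.
Objective = 21.15·1.6212 + 0.55·2.0216 + 1.69·0.63072 = 36.4662.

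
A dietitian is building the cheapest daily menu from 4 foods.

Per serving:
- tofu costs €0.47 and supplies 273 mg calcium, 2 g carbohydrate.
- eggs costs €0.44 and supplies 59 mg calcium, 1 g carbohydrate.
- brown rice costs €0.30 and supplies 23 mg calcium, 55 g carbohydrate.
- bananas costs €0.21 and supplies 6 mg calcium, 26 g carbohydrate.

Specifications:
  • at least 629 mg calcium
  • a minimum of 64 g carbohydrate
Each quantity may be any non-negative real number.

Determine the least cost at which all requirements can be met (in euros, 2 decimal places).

Let x1 = servings of tofu, x2 = servings of eggs, x3 = servings of brown rice, x4 = servings of bananas.
Minimise 0.47x1 + 0.44x2 + 0.3x3 + 0.21x4 s.t.:
  273x1 + 59x2 + 23x3 + 6x4 ≥ 629   (calcium)
  2x1 + 1x2 + 55x3 + 26x4 ≥ 64   (carbohydrate)
  x1, x2, x3, x4 ≥ 0.
The minimum-cost mix takes nothing from eggs, bananas — only tofu, brown rice. Binding constraints: calcium and carbohydrate.
Solving gives x1 = 2.2128, x3 = 1.0832.
Hence cost = 0.47·2.2128 + 0.3·1.0832 = €1.36498.

€1.36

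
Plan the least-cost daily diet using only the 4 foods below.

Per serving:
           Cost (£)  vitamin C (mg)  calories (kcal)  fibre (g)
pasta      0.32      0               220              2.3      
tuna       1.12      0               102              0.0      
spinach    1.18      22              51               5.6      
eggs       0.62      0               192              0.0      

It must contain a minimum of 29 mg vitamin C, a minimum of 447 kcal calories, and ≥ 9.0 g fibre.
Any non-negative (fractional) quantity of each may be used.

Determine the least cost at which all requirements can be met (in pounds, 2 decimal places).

£2.11

Let x1 = servings of pasta, x2 = servings of tuna, x3 = servings of spinach, x4 = servings of eggs.
min 0.32x1 + 1.12x2 + 1.18x3 + 0.62x4 s.t.:
  22x3 ≥ 29   (vitamin C)
  220x1 + 102x2 + 51x3 + 192x4 ≥ 447   (calories)
  2.3x1 + 5.6x3 ≥ 9   (fibre)
  x1, x2, x3, x4 ≥ 0.
The optimal basis is {pasta, spinach}; tuna, eggs drop out. Binding constraints: vitamin C and calories.
So pasta = 1.726 servings, spinach = 1.318 servings.
Hence cost = 0.32·1.726 + 1.18·1.318 = £2.1076.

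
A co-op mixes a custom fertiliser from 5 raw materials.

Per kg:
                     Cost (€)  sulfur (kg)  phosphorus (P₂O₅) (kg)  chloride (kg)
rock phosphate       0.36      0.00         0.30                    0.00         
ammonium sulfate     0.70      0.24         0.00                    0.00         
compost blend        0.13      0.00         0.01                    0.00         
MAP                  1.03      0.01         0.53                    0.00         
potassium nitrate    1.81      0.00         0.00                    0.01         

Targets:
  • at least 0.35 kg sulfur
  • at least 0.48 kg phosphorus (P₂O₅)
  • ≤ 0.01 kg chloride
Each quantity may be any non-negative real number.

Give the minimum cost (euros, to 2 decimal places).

Treat it as an LP. Let x1 = kg of rock phosphate, x2 = kg of ammonium sulfate, x3 = kg of compost blend, x4 = kg of MAP, x5 = kg of potassium nitrate.
Minimise 0.36x1 + 0.7x2 + 0.13x3 + 1.03x4 + 1.81x5 subject to:
  0.24x2 + 0.01x4 ≥ 0.35   (sulfur)
  0.3x1 + 0.01x3 + 0.53x4 ≥ 0.48   (phosphorus (P₂O₅))
  0.01x5 ≤ 0.01   (chloride)
  x1, x2, x3, x4, x5 ≥ 0.
At the optimum only rock phosphate, ammonium sulfate are positive (compost blend, MAP, potassium nitrate = 0). Binding constraints: sulfur and phosphorus (P₂O₅).
So rock phosphate = 1.6 kg, ammonium sulfate = 1.458 kg.
Total cost: 0.36·1.6 + 0.7·1.458 = 1.5966.

€1.60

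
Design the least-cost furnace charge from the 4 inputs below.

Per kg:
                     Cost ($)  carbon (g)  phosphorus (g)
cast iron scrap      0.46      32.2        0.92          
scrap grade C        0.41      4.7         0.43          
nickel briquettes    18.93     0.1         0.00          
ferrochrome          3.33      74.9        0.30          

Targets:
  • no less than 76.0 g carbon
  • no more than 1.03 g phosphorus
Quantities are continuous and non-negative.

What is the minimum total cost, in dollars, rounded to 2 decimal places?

$2.49

Set it up as a linear program. Let x1 = kg of cast iron scrap, x2 = kg of scrap grade C, x3 = kg of nickel briquettes, x4 = kg of ferrochrome.
min 0.46x1 + 0.41x2 + 18.93x3 + 3.33x4 s.t.:
  32.2x1 + 4.7x2 + 0.1x3 + 74.9x4 ≥ 76   (carbon)
  0.92x1 + 0.43x2 + 0.3x4 ≤ 1.03   (phosphorus)
  x1, x2, x3, x4 ≥ 0.
At the optimum only cast iron scrap, ferrochrome are positive (scrap grade C, nickel briquettes = 0). Binding constraints: carbon and phosphorus.
Optimal quantities: cast iron scrap = 0.9173 kg, ferrochrome = 0.6203 kg.
Total cost: 0.46·0.9173 + 3.33·0.6203 = 2.4876.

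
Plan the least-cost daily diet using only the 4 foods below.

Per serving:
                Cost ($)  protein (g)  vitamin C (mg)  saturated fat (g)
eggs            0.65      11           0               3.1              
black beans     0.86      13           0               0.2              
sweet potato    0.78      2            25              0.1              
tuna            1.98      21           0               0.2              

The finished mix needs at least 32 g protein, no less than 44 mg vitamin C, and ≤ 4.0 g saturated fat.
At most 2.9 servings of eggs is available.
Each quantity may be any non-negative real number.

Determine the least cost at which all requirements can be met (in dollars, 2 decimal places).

Treat it as an LP. Let x1 = servings of eggs, x2 = servings of black beans, x3 = servings of sweet potato, x4 = servings of tuna.
Minimise 0.65x1 + 0.86x2 + 0.78x3 + 1.98x4 subject to:
  11x1 + 13x2 + 2x3 + 21x4 ≥ 32   (protein)
  25x3 ≥ 44   (vitamin C)
  3.1x1 + 0.2x2 + 0.1x3 + 0.2x4 ≤ 4   (saturated fat)
  x1 ≤ 2.9
  x1, x2, x3, x4 ≥ 0.
The optimal basis is {eggs, black beans, sweet potato}; tuna drops out. Binding constraints: protein, vitamin C, saturated fat.
Optimal quantities: eggs = 1.155 servings, black beans = 1.213 servings, sweet potato = 1.76 servings.
Objective = 0.65·1.155 + 0.86·1.213 + 0.78·1.76 = 3.1667.

$3.17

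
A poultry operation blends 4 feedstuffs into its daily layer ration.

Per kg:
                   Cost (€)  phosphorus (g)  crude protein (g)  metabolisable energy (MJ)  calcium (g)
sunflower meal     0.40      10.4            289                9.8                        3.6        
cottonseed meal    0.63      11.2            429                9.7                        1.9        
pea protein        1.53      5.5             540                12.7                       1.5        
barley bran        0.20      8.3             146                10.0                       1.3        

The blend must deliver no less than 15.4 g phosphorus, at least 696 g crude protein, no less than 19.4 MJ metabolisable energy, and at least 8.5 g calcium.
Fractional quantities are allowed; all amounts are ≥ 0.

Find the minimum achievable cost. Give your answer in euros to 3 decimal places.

This is a linear program. Let x1 = kg of sunflower meal, x2 = kg of cottonseed meal, x3 = kg of pea protein, x4 = kg of barley bran.
min 0.4x1 + 0.63x2 + 1.53x3 + 0.2x4 with:
  10.4x1 + 11.2x2 + 5.5x3 + 8.3x4 ≥ 15.4   (phosphorus)
  289x1 + 429x2 + 540x3 + 146x4 ≥ 696   (crude protein)
  9.8x1 + 9.7x2 + 12.7x3 + 10x4 ≥ 19.4   (metabolisable energy)
  3.6x1 + 1.9x2 + 1.5x3 + 1.3x4 ≥ 8.5   (calcium)
  x1, x2, x3, x4 ≥ 0.
At the optimum only sunflower meal, barley bran are positive (cottonseed meal, pea protein = 0). There the crude protein and calcium constraints are tight.
So sunflower meal = 2.243 kg, barley bran = 0.3276 kg.
Objective = 0.4·2.243 + 0.2·0.3276 = 0.96272.

€0.963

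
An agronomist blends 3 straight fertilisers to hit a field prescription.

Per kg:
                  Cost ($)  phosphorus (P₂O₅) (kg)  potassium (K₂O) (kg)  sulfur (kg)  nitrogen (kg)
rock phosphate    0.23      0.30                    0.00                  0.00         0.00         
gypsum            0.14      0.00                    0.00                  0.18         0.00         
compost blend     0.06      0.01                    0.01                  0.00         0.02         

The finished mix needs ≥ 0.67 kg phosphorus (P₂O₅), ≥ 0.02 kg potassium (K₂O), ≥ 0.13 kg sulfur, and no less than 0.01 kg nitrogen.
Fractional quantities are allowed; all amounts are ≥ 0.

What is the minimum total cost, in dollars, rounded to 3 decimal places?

$0.719

This is a linear program. Let x1 = kg of rock phosphate, x2 = kg of gypsum, x3 = kg of compost blend.
Minimise 0.23x1 + 0.14x2 + 0.06x3 subject to:
  0.3x1 + 0.01x3 ≥ 0.67   (phosphorus (P₂O₅))
  0.01x3 ≥ 0.02   (potassium (K₂O))
  0.18x2 ≥ 0.13   (sulfur)
  0.02x3 ≥ 0.01   (nitrogen)
  x1, x2, x3 ≥ 0.
The optimal mix uses every input. There the phosphorus (P₂O₅), potassium (K₂O), sulfur constraints are tight.
That vertex is x1 = 2.1667, x2 = 0.72222, x3 = 2.
Cost = 0.23·2.1667 + 0.14·0.72222 + 0.06·2 = 0.71945.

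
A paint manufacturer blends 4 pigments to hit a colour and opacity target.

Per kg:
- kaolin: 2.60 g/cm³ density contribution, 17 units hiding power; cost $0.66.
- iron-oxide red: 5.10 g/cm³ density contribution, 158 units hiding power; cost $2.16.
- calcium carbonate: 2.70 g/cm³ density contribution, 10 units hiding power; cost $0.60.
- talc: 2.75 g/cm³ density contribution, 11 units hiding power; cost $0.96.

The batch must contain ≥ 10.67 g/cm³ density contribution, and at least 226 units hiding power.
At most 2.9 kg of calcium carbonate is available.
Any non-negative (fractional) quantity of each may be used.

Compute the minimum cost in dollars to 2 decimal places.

Treat it as an LP. Let x1 = kg of kaolin, x2 = kg of iron-oxide red, x3 = kg of calcium carbonate, x4 = kg of talc.
min 0.66x1 + 2.16x2 + 0.6x3 + 0.96x4 subject to:
  2.6x1 + 5.1x2 + 2.7x3 + 2.75x4 ≥ 10.67   (density contribution)
  17x1 + 158x2 + 10x3 + 11x4 ≥ 226   (hiding power)
  x3 ≤ 2.9
  x1, x2, x3, x4 ≥ 0.
The cheapest feasible vertex uses only iron-oxide red, calcium carbonate; kaolin, talc are not used. There the density contribution and hiding power constraints are tight.
So iron-oxide red = 1.341 kg, calcium carbonate = 1.42 kg.
Hence cost = 2.16·1.341 + 0.6·1.42 = $3.7486.

$3.75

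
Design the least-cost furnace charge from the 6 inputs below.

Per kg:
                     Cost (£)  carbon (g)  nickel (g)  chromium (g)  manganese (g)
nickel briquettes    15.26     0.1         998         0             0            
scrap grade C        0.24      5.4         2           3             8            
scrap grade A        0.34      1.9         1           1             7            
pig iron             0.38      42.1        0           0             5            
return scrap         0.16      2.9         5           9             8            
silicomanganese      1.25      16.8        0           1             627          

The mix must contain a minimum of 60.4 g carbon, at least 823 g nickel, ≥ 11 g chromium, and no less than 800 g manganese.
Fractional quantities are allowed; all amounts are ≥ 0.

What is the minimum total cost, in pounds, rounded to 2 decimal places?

This is a linear program. Let x1 = kg of nickel briquettes, x2 = kg of scrap grade C, x3 = kg of scrap grade A, x4 = kg of pig iron, x5 = kg of return scrap, x6 = kg of silicomanganese.
min 15.26x1 + 0.24x2 + 0.34x3 + 0.38x4 + 0.16x5 + 1.25x6 subject to:
  0.1x1 + 5.4x2 + 1.9x3 + 42.1x4 + 2.9x5 + 16.8x6 ≥ 60.4   (carbon)
  998x1 + 2x2 + 1x3 + 5x5 ≥ 823   (nickel)
  3x2 + 1x3 + 9x5 + 1x6 ≥ 11   (chromium)
  8x2 + 7x3 + 5x4 + 8x5 + 627x6 ≥ 800   (manganese)
  x1, x2, x3, x4, x5, x6 ≥ 0.
At the optimum only nickel briquettes, pig iron, return scrap, silicomanganese are positive (scrap grade C, scrap grade A = 0). Binding constraints: carbon, nickel, chromium, manganese.
Optimal quantities: nickel briquettes = 0.8192 kg, pig iron = 0.8572 kg, return scrap = 1.083 kg, silicomanganese = 1.255 kg.
Hence cost = 15.26·0.8192 + 0.38·0.8572 + 0.16·1.083 + 1.25·1.255 = £14.5688.

£14.57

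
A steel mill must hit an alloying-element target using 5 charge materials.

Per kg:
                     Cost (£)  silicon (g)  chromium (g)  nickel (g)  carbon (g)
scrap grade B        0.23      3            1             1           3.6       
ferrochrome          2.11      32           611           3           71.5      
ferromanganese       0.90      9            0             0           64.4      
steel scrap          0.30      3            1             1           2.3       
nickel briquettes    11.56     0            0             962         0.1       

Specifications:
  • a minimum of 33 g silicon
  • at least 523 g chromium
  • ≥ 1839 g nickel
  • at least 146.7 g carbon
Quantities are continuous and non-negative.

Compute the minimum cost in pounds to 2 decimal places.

This is a linear program. Let x1 = kg of scrap grade B, x2 = kg of ferrochrome, x3 = kg of ferromanganese, x4 = kg of steel scrap, x5 = kg of nickel briquettes.
min 0.23x1 + 2.11x2 + 0.9x3 + 0.3x4 + 11.56x5 with:
  3x1 + 32x2 + 9x3 + 3x4 ≥ 33   (silicon)
  1x1 + 611x2 + 1x4 ≥ 523   (chromium)
  1x1 + 3x2 + 1x4 + 962x5 ≥ 1839   (nickel)
  3.6x1 + 71.5x2 + 64.4x3 + 2.3x4 + 0.1x5 ≥ 146.7   (carbon)
  x1, x2, x3, x4, x5 ≥ 0.
At the optimum only ferrochrome, ferromanganese, nickel briquettes are positive (scrap grade B, steel scrap = 0). Binding constraints: chromium, nickel, carbon.
Solving gives x2 = 0.856, x3 = 1.325, x5 = 1.909.
Hence cost = 2.11·0.856 + 0.9·1.325 + 11.56·1.909 = £25.0667.

£25.07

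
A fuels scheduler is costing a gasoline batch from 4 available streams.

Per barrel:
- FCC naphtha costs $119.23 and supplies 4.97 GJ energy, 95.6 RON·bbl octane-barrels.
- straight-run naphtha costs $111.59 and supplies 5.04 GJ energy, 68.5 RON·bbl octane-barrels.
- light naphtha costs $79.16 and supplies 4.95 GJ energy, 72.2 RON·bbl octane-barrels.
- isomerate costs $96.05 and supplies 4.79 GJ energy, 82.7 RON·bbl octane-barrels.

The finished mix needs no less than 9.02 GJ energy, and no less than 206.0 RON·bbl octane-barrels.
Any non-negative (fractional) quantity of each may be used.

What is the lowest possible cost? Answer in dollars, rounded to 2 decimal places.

$225.86

This is a linear program. Let x1 = barrels of FCC naphtha, x2 = barrels of straight-run naphtha, x3 = barrels of light naphtha, x4 = barrels of isomerate.
Minimise 119.23x1 + 111.59x2 + 79.16x3 + 96.05x4 subject to:
  4.97x1 + 5.04x2 + 4.95x3 + 4.79x4 ≥ 9.02   (energy)
  95.6x1 + 68.5x2 + 72.2x3 + 82.7x4 ≥ 206   (octane-barrels)
  x1, x2, x3, x4 ≥ 0.
The optimal basis is {light naphtha}; FCC naphtha, straight-run naphtha, isomerate drop out. There the octane-barrels constraint is tight.
So light naphtha = 2.8532 barrels.
Cost = 79.16·2.8532 = 225.8593.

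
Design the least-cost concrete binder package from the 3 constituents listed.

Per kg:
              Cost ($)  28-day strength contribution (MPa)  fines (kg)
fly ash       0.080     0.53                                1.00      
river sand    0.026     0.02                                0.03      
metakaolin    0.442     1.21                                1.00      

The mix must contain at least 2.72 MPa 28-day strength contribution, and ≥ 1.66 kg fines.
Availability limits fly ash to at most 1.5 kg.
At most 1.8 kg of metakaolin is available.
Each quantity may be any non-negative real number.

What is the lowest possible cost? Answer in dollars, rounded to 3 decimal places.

Let x1 = kg of fly ash, x2 = kg of river sand, x3 = kg of metakaolin.
Minimise 0.08x1 + 0.026x2 + 0.442x3 s.t.:
  0.53x1 + 0.02x2 + 1.21x3 ≥ 2.72   (28-day strength contribution)
  1x1 + 0.03x2 + 1x3 ≥ 1.66   (fines)
  x1 ≤ 1.5
  x3 ≤ 1.8
  x1, x2, x3 ≥ 0.
The optimal basis is {fly ash, metakaolin}; river sand drops out. Binding constraints: 28-day strength contribution and the fly ash cap.
Solving gives x1 = 1.5, x3 = 1.591.
Cost = 0.08·1.5 + 0.442·1.591 = 0.82322.

$0.823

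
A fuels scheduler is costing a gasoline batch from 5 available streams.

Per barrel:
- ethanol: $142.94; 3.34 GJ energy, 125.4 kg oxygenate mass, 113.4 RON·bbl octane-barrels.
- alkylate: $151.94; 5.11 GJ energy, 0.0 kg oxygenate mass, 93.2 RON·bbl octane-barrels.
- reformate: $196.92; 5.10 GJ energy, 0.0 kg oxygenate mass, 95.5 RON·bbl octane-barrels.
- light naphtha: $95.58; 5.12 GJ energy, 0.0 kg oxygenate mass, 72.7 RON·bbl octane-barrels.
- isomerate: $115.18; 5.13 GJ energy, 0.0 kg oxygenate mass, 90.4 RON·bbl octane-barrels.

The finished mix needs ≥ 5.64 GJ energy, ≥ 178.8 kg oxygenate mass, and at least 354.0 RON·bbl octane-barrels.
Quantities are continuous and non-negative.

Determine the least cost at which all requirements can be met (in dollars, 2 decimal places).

$446.21

Set it up as a linear program. Let x1 = barrels of ethanol, x2 = barrels of alkylate, x3 = barrels of reformate, x4 = barrels of light naphtha, x5 = barrels of isomerate.
Minimize 142.94x1 + 151.94x2 + 196.92x3 + 95.58x4 + 115.18x5 s.t.:
  3.34x1 + 5.11x2 + 5.1x3 + 5.12x4 + 5.13x5 ≥ 5.64   (energy)
  125.4x1 ≥ 178.8   (oxygenate mass)
  113.4x1 + 93.2x2 + 95.5x3 + 72.7x4 + 90.4x5 ≥ 354   (octane-barrels)
  x1, x2, x3, x4, x5 ≥ 0.
The cheapest feasible vertex uses only ethanol; alkylate, reformate, light naphtha, isomerate are not used. There the octane-barrels constraint is tight.
Solving gives x1 = 3.12169.
Objective = 142.94·3.12169 = 446.2144.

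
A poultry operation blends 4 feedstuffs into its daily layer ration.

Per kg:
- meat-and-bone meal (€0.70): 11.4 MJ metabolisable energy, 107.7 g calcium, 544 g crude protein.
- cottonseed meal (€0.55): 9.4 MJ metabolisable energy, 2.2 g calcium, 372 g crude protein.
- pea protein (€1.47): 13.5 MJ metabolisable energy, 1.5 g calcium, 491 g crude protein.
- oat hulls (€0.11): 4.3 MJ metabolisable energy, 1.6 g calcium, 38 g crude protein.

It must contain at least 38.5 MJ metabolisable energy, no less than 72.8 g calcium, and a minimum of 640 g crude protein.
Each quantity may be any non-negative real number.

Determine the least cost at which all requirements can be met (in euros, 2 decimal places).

Let x1 = kg of meat-and-bone meal, x2 = kg of cottonseed meal, x3 = kg of pea protein, x4 = kg of oat hulls.
Minimize 0.7x1 + 0.55x2 + 1.47x3 + 0.11x4 with:
  11.4x1 + 9.4x2 + 13.5x3 + 4.3x4 ≥ 38.5   (metabolisable energy)
  107.7x1 + 2.2x2 + 1.5x3 + 1.6x4 ≥ 72.8   (calcium)
  544x1 + 372x2 + 491x3 + 38x4 ≥ 640   (crude protein)
  x1, x2, x3, x4 ≥ 0.
The cheapest feasible vertex uses only meat-and-bone meal, oat hulls; cottonseed meal, pea protein are not used. The metabolisable energy and crude protein requirements are met with equality.
Optimal quantities: meat-and-bone meal = 0.6763 kg, oat hulls = 7.161 kg.
Total cost: 0.7·0.6763 + 0.11·7.161 = 1.2611.

€1.26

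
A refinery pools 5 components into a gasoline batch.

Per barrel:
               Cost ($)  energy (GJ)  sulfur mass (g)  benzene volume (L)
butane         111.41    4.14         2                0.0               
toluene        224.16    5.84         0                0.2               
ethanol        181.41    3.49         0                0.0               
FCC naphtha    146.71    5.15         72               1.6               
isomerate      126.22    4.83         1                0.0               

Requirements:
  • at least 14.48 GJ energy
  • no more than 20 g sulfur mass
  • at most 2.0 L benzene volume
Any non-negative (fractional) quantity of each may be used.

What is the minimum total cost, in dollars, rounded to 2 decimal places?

$378.40

This is a linear program. Let x1 = barrels of butane, x2 = barrels of toluene, x3 = barrels of ethanol, x4 = barrels of FCC naphtha, x5 = barrels of isomerate.
Minimise 111.41x1 + 224.16x2 + 181.41x3 + 146.71x4 + 126.22x5 subject to:
  4.14x1 + 5.84x2 + 3.49x3 + 5.15x4 + 4.83x5 ≥ 14.48   (energy)
  2x1 + 72x4 + 1x5 ≤ 20   (sulfur mass)
  0.2x2 + 1.6x4 ≤ 2   (benzene volume)
  x1, x2, x3, x4, x5 ≥ 0.
The optimal basis is {isomerate}; butane, toluene, ethanol, FCC naphtha drop out. There the energy constraint is tight.
Optimal quantities: isomerate = 2.99793 barrels.
Total cost: 126.22·2.99793 = 378.3987.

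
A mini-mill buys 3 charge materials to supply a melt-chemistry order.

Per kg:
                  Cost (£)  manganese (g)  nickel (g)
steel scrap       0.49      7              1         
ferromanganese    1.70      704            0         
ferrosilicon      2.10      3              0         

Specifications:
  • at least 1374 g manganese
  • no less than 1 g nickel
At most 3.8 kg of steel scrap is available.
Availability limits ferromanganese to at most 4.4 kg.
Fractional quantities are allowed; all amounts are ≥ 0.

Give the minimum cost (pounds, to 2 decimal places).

This is a linear program. Let x1 = kg of steel scrap, x2 = kg of ferromanganese, x3 = kg of ferrosilicon.
Minimise 0.49x1 + 1.7x2 + 2.1x3 subject to:
  7x1 + 704x2 + 3x3 ≥ 1374   (manganese)
  1x1 ≥ 1   (nickel)
  x1 ≤ 3.8
  x2 ≤ 4.4
  x1, x2, x3 ≥ 0.
The cheapest feasible vertex uses only steel scrap, ferromanganese; ferrosilicon is not used. The manganese and nickel requirements are met with equality.
Solving gives x1 = 1, x2 = 1.942.
Cost = 0.49·1 + 1.7·1.942 = 3.7914.

£3.79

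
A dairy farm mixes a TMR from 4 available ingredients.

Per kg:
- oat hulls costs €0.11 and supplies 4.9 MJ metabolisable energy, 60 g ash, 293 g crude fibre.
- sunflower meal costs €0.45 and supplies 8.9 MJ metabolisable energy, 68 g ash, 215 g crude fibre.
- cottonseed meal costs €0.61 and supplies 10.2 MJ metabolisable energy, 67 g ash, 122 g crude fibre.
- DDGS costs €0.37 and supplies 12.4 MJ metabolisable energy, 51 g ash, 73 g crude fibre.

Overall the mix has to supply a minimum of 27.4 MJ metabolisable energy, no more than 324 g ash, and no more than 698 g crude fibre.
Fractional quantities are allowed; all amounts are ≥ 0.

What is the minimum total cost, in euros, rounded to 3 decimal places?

Let x1 = kg of oat hulls, x2 = kg of sunflower meal, x3 = kg of cottonseed meal, x4 = kg of DDGS.
Minimise 0.11x1 + 0.45x2 + 0.61x3 + 0.37x4 s.t.:
  4.9x1 + 8.9x2 + 10.2x3 + 12.4x4 ≥ 27.4   (metabolisable energy)
  60x1 + 68x2 + 67x3 + 51x4 ≤ 324   (ash)
  293x1 + 215x2 + 122x3 + 73x4 ≤ 698   (crude fibre)
  x1, x2, x3, x4 ≥ 0.
At the optimum only oat hulls, DDGS are positive (sunflower meal, cottonseed meal = 0). Binding constraints: metabolisable energy and crude fibre.
That vertex is x1 = 2.032, x4 = 1.407.
Total cost: 0.11·2.032 + 0.37·1.407 = 0.74411.

€0.744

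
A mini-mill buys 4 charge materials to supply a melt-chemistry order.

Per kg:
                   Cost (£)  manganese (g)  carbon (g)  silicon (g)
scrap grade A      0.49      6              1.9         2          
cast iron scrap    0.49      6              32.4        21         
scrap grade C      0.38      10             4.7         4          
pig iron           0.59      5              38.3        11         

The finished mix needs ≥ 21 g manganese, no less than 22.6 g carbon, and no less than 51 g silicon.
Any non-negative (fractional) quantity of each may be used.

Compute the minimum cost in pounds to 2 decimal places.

£1.40

Set it up as a linear program. Let x1 = kg of scrap grade A, x2 = kg of cast iron scrap, x3 = kg of scrap grade C, x4 = kg of pig iron.
Minimize 0.49x1 + 0.49x2 + 0.38x3 + 0.59x4 subject to:
  6x1 + 6x2 + 10x3 + 5x4 ≥ 21   (manganese)
  1.9x1 + 32.4x2 + 4.7x3 + 38.3x4 ≥ 22.6   (carbon)
  2x1 + 21x2 + 4x3 + 11x4 ≥ 51   (silicon)
  x1, x2, x3, x4 ≥ 0.
At the optimum only cast iron scrap, scrap grade C are positive (scrap grade A, pig iron = 0). There the manganese and silicon constraints are tight.
So cast iron scrap = 2.29 kg, scrap grade C = 0.7258 kg.
Cost = 0.49·2.29 + 0.38·0.7258 = 1.3979.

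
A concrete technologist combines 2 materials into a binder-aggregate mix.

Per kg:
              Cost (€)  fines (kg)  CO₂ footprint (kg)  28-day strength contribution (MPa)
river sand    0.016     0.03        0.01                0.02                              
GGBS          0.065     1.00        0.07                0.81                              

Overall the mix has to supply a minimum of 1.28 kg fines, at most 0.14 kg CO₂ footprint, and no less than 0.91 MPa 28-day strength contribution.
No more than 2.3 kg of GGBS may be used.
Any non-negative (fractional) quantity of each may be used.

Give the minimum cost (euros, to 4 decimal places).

€0.0832

This is a linear program. Let x1 = kg of river sand, x2 = kg of GGBS.
Minimize 0.016x1 + 0.065x2 with:
  0.03x1 + 1x2 ≥ 1.28   (fines)
  0.01x1 + 0.07x2 ≤ 0.14   (CO₂ footprint)
  0.02x1 + 0.81x2 ≥ 0.91   (28-day strength contribution)
  x2 ≤ 2.3
  x1, x2 ≥ 0.
The minimum-cost mix takes nothing from river sand — only GGBS. Binding constraint: fines.
Optimal quantities: GGBS = 1.28 kg.
Total cost: 0.065·1.28 = 0.083200.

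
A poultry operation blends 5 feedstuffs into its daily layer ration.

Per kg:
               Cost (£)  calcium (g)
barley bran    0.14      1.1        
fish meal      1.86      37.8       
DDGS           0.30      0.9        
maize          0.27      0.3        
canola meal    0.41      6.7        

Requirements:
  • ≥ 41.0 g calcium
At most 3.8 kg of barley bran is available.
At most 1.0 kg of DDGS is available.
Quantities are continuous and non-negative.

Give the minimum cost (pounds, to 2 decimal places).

£2.02

Set it up as a linear program. Let x1 = kg of barley bran, x2 = kg of fish meal, x3 = kg of DDGS, x4 = kg of maize, x5 = kg of canola meal.
Minimize 0.14x1 + 1.86x2 + 0.3x3 + 0.27x4 + 0.41x5 with:
  1.1x1 + 37.8x2 + 0.9x3 + 0.3x4 + 6.7x5 ≥ 41   (calcium)
  x1 ≤ 3.8
  x3 ≤ 1
  x1, x2, x3, x4, x5 ≥ 0.
The optimal basis is {fish meal}; barley bran, DDGS, maize, canola meal drop out. Binding constraint: calcium.
That vertex is x2 = 1.085.
Hence cost = 1.86·1.085 = £2.0181.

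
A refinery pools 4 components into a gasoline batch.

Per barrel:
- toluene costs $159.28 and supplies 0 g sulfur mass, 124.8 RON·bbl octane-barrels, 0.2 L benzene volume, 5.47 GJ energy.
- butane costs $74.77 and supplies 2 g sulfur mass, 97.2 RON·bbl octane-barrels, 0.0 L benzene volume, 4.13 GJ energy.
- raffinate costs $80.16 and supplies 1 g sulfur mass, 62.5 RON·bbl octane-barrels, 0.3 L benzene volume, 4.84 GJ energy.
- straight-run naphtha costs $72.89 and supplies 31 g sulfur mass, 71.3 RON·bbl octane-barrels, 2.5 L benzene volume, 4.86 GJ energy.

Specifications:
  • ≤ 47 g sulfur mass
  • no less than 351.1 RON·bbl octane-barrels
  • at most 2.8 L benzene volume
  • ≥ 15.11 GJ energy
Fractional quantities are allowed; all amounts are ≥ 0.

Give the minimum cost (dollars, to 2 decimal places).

Set it up as a linear program. Let x1 = barrels of toluene, x2 = barrels of butane, x3 = barrels of raffinate, x4 = barrels of straight-run naphtha.
min 159.28x1 + 74.77x2 + 80.16x3 + 72.89x4 s.t.:
  2x2 + 1x3 + 31x4 ≤ 47   (sulfur mass)
  124.8x1 + 97.2x2 + 62.5x3 + 71.3x4 ≥ 351.1   (octane-barrels)
  0.2x1 + 0.3x3 + 2.5x4 ≤ 2.8   (benzene volume)
  5.47x1 + 4.13x2 + 4.84x3 + 4.86x4 ≥ 15.11   (energy)
  x1, x2, x3, x4 ≥ 0.
The minimum-cost mix takes nothing from toluene, raffinate — only butane, straight-run naphtha. The octane-barrels and energy requirements are met with equality.
So butane = 3.5353 barrels, straight-run naphtha = 0.10482 barrels.
Hence cost = 74.77·3.5353 + 72.89·0.10482 = $271.9747.

$271.97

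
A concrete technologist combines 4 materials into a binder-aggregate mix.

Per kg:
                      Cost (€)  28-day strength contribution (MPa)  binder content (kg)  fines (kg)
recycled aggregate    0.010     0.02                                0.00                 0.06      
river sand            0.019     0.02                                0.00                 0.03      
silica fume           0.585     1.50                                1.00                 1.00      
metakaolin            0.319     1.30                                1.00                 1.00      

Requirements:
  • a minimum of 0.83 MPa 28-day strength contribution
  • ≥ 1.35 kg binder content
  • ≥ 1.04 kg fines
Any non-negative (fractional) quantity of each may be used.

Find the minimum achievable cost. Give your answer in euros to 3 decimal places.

Let x1 = kg of recycled aggregate, x2 = kg of river sand, x3 = kg of silica fume, x4 = kg of metakaolin.
Minimise 0.01x1 + 0.019x2 + 0.585x3 + 0.319x4 subject to:
  0.02x1 + 0.02x2 + 1.5x3 + 1.3x4 ≥ 0.83   (28-day strength contribution)
  1x3 + 1x4 ≥ 1.35   (binder content)
  0.06x1 + 0.03x2 + 1x3 + 1x4 ≥ 1.04   (fines)
  x1, x2, x3, x4 ≥ 0.
The minimum-cost mix takes nothing from recycled aggregate, river sand, silica fume — only metakaolin. Binding constraint: binder content.
Solving gives x4 = 1.35.
Objective = 0.319·1.35 = 0.43065.

€0.431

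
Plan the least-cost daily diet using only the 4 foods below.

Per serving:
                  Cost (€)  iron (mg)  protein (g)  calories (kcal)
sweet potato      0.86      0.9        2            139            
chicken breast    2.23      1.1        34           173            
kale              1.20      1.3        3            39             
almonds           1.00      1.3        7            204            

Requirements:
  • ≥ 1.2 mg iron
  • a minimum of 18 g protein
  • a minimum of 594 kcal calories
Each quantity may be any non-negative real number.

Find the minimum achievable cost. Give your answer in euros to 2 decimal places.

€2.91

This is a linear program. Let x1 = servings of sweet potato, x2 = servings of chicken breast, x3 = servings of kale, x4 = servings of almonds.
Minimise 0.86x1 + 2.23x2 + 1.2x3 + 1x4 with:
  0.9x1 + 1.1x2 + 1.3x3 + 1.3x4 ≥ 1.2   (iron)
  2x1 + 34x2 + 3x3 + 7x4 ≥ 18   (protein)
  139x1 + 173x2 + 39x3 + 204x4 ≥ 594   (calories)
  x1, x2, x3, x4 ≥ 0.
The optimal basis is {almonds}; sweet potato, chicken breast, kale drop out. The calories requirement is met with equality.
So almonds = 2.912 servings.
Cost = 1·2.912 = 2.9120.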